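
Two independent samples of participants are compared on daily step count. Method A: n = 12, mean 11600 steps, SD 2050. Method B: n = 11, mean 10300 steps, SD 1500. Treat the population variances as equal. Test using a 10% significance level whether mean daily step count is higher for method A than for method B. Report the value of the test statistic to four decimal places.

1.7215

Let group 1 = method A, group 2 = method B. H0: μ_1 = μ_2; H1: μ_1 > μ_2 (two-sample pooled-variance t-test, right-tailed).
s_p² = [(12−1)·2050² + (11−1)·1500²]/(12+11−2) = 3272740
t = (11600 − 10300)/√[3272740·(1/12 + 1/11)] = 1.7215
df = n₁ + n₂ − 2 = 21
p-value = P(T ≥ 1.7215) ≈ 0.0499
Since p ≈ 0.0499 < α = 0.1, reject H0; the evidence is statistically significant.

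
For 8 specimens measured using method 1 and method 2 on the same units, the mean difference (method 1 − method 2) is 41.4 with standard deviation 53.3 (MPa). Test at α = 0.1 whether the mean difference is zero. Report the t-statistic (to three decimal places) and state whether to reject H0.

t = 2.197; reject H0

H0: μ_d = 0; H1: μ_d ≠ 0 (paired t-test on the differences, two-sided).
t = d̄/(s_d/√n) = 41.4/(53.3/√8) = 2.197
df = n − 1 = 7
Two-sided p-value ≈ 0.0640
Since p ≈ 0.0640 < α = 0.1, reject H0; the evidence is statistically significant.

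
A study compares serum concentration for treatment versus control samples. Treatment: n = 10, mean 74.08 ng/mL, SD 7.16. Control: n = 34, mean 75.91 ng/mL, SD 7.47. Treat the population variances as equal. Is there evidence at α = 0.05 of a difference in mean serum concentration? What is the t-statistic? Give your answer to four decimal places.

-0.6870

Let group 1 = treatment, group 2 = control. H0: μ_1 = μ_2; H1: μ_1 ≠ μ_2 (two-sample pooled-variance t-test, two-sided).
s_p² = [(10−1)·7.16² + (34−1)·7.47²]/(10+34−2) = 54.829
t = (74.08 − 75.91)/√[54.829·(1/10 + 1/34)] = -0.6870
df = n₁ + n₂ − 2 = 42
Two-sided p-value ≈ 0.4959
Since p ≈ 0.4959 > α = 0.05, fail to reject H0; the evidence is not statistically significant.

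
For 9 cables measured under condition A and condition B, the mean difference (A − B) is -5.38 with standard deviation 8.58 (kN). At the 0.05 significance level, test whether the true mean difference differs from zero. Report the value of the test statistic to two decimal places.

-1.88

H0: μ_d = 0; H1: μ_d ≠ 0 (paired t-test on the differences, two-sided).
t = d̄/(s_d/√n) = -5.38/(8.58/√9) = -1.88
df = n − 1 = 8
Two-sided p-value ≈ 0.0967
Since p ≈ 0.0967 > α = 0.05, fail to reject H0; the data do not provide sufficient evidence against H0.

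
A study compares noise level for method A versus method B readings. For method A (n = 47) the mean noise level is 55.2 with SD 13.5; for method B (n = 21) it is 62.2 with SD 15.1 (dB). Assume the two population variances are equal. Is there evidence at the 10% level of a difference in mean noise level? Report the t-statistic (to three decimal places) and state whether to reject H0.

t = -1.904; reject H0

Let group 1 = method A, group 2 = method B. H0: μ_1 = μ_2; H1: μ_1 ≠ μ_2 (two-sample pooled-variance t-test, two-sided).
s_p² = [(47−1)·13.5² + (21−1)·15.1²]/(47+21−2) = 196.117
t = (55.2 − 62.2)/√[196.117·(1/47 + 1/21)] = -1.904
df = n₁ + n₂ − 2 = 66
Two-sided p-value ≈ 0.0612
Since p ≈ 0.0612 < α = 0.1, reject H0; the data support H1.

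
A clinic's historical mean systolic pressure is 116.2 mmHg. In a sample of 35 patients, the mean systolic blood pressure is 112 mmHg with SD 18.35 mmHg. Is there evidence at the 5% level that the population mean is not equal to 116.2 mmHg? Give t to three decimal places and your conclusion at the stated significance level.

H0: μ = 116.2; H1: μ ≠ 116.2 (one-sample t-test, two-sided).
t = (x̄ − μ₀)/(s/√n) = (112 − 116.2)/(18.35/√35) = -1.354
df = n − 1 = 34
Two-sided p-value ≈ 0.185
Since p ≈ 0.185 > α = 0.05, fail to reject H0; the data do not provide sufficient evidence against H0.

t = -1.354; fail to reject H0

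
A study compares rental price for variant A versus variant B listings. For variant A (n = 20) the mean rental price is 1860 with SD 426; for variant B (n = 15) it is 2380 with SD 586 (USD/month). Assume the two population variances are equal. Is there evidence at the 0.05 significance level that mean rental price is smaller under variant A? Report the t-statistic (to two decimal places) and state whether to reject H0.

Let group 1 = variant A, group 2 = variant B. H0: μ_1 = μ_2; H1: μ_1 < μ_2 (two-sample pooled-variance t-test, left-tailed).
s_p² = [(20−1)·426² + (15−1)·586²]/(20+15−2) = 250169
t = (1860 − 2380)/√[250169·(1/20 + 1/15)] = -3.04
df = n₁ + n₂ − 2 = 33
p-value = P(T ≤ -3.04) ≈ 0.0023
Since p ≈ 0.0023 < α = 0.05, reject H0; the evidence is statistically significant.

t = -3.04; reject H0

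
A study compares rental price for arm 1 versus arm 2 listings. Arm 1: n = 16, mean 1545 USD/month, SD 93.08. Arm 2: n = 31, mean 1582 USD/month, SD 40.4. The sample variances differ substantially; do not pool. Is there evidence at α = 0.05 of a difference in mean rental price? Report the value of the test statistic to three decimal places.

-1.518

Let group 1 = arm 1, group 2 = arm 2. H0: μ_1 = μ_2; H1: μ_1 ≠ μ_2 (Welch's two-sample t-test, two-sided).
t = (x̄_1 − x̄_2)/√(s_1²/n_1 + s_2²/n_2) = (1545 − 1582)/√(93.08²/16 + 40.4²/31) = -1.518
Welch–Satterthwaite df ≈ 17.97
Two-sided p-value ≈ 0.146
Since p ≈ 0.146 > α = 0.05, fail to reject H0; the data do not provide sufficient evidence against H0.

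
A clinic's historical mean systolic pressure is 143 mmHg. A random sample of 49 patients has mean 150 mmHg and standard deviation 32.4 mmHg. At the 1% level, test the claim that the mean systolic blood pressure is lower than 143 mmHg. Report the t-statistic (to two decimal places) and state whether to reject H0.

t = 1.51; fail to reject H0

H0: μ = 143; H1: μ < 143 (one-sample t-test, left-tailed).
t = (x̄ − μ₀)/(s/√n) = (150 − 143)/(32.4/√49) = 1.51
df = n − 1 = 48
p-value = P(T ≤ 1.51) ≈ 0.931
Since p ≈ 0.931 > α = 0.01, fail to reject H0; the evidence is not statistically significant.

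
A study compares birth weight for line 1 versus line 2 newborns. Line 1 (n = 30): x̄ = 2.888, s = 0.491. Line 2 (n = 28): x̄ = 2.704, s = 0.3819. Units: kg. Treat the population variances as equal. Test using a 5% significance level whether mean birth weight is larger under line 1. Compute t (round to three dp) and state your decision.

t = 1.585; fail to reject H0

Let group 1 = line 1, group 2 = line 2. H0: μ_1 = μ_2; H1: μ_1 > μ_2 (two-sample pooled-variance t-test, right-tailed).
s_p² = [(30−1)·0.491² + (28−1)·0.3819²]/(30+28−2) = 0.195165
t = (2.888 − 2.704)/√[0.195165·(1/30 + 1/28)] = 1.585
df = n₁ + n₂ − 2 = 56
p-value = P(T ≥ 1.585) ≈ 0.059
Since p ≈ 0.059 > α = 0.05, fail to reject H0; the data do not provide sufficient evidence against H0.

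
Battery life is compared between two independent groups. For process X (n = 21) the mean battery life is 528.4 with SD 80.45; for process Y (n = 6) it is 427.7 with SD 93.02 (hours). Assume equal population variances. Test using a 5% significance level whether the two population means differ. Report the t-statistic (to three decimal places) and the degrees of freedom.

t = 2.617, df = 25

Let group 1 = process X, group 2 = process Y. H0: μ_1 = μ_2; H1: μ_1 ≠ μ_2 (two-sample pooled-variance t-test, two-sided).
s_p² = [(21−1)·80.45² + (6−1)·93.02²]/(21+6−2) = 6908.31
t = (528.4 − 427.7)/√[6908.31·(1/21 + 1/6)] = 2.617
df = n₁ + n₂ − 2 = 25
Two-sided p-value ≈ 0.015
Since p ≈ 0.015 < α = 0.05, reject H0; the data support H1.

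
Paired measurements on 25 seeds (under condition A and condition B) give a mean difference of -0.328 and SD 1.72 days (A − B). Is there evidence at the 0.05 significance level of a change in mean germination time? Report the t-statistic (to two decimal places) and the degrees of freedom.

H0: μ_d = 0; H1: μ_d ≠ 0 (paired t-test on the differences, two-sided).
t = d̄/(s_d/√n) = -0.328/(1.72/√25) = -0.95
df = n − 1 = 24
Two-sided p-value ≈ 0.3498
Since p ≈ 0.3498 > α = 0.05, fail to reject H0; the evidence is not statistically significant.

t = -0.95, df = 24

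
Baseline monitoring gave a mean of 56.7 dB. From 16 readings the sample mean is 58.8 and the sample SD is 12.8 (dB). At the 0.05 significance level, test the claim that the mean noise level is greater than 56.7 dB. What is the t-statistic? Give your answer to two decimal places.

H0: μ = 56.7; H1: μ > 56.7 (one-sample t-test, right-tailed).
t = (x̄ − μ₀)/(s/√n) = (58.8 − 56.7)/(12.8/√16) = 0.66
df = n − 1 = 15
p-value = P(T ≥ 0.66) ≈ 0.2608
Since p ≈ 0.2608 > α = 0.05, fail to reject H0; the evidence is not statistically significant.

0.66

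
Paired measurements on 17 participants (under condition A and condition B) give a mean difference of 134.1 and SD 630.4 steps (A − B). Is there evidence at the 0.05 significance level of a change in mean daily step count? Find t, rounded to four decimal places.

H0: μ_d = 0; H1: μ_d ≠ 0 (paired t-test on the differences, two-sided).
t = d̄/(s_d/√n) = 134.1/(630.4/√17) = 0.8771
df = n − 1 = 16
Two-sided p-value ≈ 0.3934
Since p ≈ 0.3934 > α = 0.05, fail to reject H0; the data do not provide sufficient evidence against H0.

0.8771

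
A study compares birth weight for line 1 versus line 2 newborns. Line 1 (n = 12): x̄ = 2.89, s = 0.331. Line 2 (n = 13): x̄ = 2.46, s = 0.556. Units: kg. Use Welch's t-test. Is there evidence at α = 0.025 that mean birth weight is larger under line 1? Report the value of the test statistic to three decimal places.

2.370

Let group 1 = line 1, group 2 = line 2. H0: μ_1 = μ_2; H1: μ_1 > μ_2 (Welch's two-sample t-test, right-tailed).
t = (x̄_1 − x̄_2)/√(s_1²/n_1 + s_2²/n_2) = (2.89 − 2.46)/√(0.331²/12 + 0.556²/13) = 2.370
Welch–Satterthwaite df ≈ 19.80
p-value = P(T ≥ 2.370) ≈ 0.014
Since p ≈ 0.014 < α = 0.025, reject H0; the evidence is statistically significant.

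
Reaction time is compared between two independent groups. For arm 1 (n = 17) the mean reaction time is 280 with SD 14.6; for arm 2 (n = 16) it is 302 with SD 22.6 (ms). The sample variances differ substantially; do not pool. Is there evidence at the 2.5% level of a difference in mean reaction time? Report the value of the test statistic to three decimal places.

Let group 1 = arm 1, group 2 = arm 2. H0: μ_1 = μ_2; H1: μ_1 ≠ μ_2 (Welch's two-sample t-test, two-sided).
t = (x̄_1 − x̄_2)/√(s_1²/n_1 + s_2²/n_2) = (280 − 302)/√(14.6²/17 + 22.6²/16) = -3.299
Welch–Satterthwaite df ≈ 25.42
Two-sided p-value ≈ 0.0029
Since p ≈ 0.0029 < α = 0.025, reject H0; the data support H1.

-3.299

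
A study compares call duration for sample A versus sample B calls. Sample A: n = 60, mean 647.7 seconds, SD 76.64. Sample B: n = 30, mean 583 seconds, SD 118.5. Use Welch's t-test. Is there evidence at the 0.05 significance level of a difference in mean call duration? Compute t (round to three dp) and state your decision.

Let group 1 = sample A, group 2 = sample B. H0: μ_1 = μ_2; H1: μ_1 ≠ μ_2 (Welch's two-sample t-test, two-sided).
t = (x̄_1 − x̄_2)/√(s_1²/n_1 + s_2²/n_2) = (647.7 − 583)/√(76.64²/60 + 118.5²/30) = 2.720
Welch–Satterthwaite df ≈ 41.51
Two-sided p-value ≈ 0.0095
Since p ≈ 0.0095 < α = 0.05, reject H0; the evidence is statistically significant.

t = 2.720; reject H0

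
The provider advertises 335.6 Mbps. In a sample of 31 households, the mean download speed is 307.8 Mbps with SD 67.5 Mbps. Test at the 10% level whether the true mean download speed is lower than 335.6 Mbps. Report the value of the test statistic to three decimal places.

H0: μ = 335.6; H1: μ < 335.6 (one-sample t-test, left-tailed).
t = (x̄ − μ₀)/(s/√n) = (307.8 − 335.6)/(67.5/√31) = -2.293
df = n − 1 = 30
p-value = P(T ≤ -2.293) ≈ 0.015
Since p ≈ 0.015 < α = 0.1, reject H0; the data support H1.

-2.293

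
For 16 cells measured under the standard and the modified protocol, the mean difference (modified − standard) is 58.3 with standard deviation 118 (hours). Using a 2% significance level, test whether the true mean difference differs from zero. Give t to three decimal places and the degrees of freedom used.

t = 1.976, df = 15

H0: μ_d = 0; H1: μ_d ≠ 0 (paired t-test on the differences, two-sided).
t = d̄/(s_d/√n) = 58.3/(118/√16) = 1.976
df = n − 1 = 15
Two-sided p-value ≈ 0.067
Since p ≈ 0.067 > α = 0.02, fail to reject H0; the data do not provide sufficient evidence against H0.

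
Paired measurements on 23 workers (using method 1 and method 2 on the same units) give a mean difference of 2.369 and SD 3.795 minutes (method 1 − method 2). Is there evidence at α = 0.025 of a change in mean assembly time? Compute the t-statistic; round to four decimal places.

H0: μ_d = 0; H1: μ_d ≠ 0 (paired t-test on the differences, two-sided).
t = d̄/(s_d/√n) = 2.369/(3.795/√23) = 2.9938
df = n − 1 = 22
Two-sided p-value ≈ 0.0067
Since p ≈ 0.0067 < α = 0.025, reject H0; the evidence is statistically significant.

2.9938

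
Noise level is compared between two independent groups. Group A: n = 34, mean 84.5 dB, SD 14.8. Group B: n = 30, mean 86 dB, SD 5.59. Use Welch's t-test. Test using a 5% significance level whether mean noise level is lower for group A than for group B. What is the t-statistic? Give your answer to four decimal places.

Let group 1 = group A, group 2 = group B. H0: μ_1 = μ_2; H1: μ_1 < μ_2 (Welch's two-sample t-test, left-tailed).
t = (x̄_1 − x̄_2)/√(s_1²/n_1 + s_2²/n_2) = (84.5 − 86)/√(14.8²/34 + 5.59²/30) = -0.5483
Welch–Satterthwaite df ≈ 43.25
p-value = P(T ≤ -0.5483) ≈ 0.293
Since p ≈ 0.293 > α = 0.05, fail to reject H0; the data do not provide sufficient evidence against H0.

-0.5483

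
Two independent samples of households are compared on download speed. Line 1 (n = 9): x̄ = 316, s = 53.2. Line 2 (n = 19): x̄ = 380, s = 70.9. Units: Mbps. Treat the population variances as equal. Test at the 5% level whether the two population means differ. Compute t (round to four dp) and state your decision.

t = -2.3978; reject H0

Let group 1 = line 1, group 2 = line 2. H0: μ_1 = μ_2; H1: μ_1 ≠ μ_2 (two-sample pooled-variance t-test, two-sided).
s_p² = [(9−1)·53.2² + (19−1)·70.9²]/(9+19−2) = 4350.94
t = (316 − 380)/√[4350.94·(1/9 + 1/19)] = -2.3978
df = n₁ + n₂ − 2 = 26
Two-sided p-value ≈ 0.0240
Since p ≈ 0.0240 < α = 0.05, reject H0; the data support H1.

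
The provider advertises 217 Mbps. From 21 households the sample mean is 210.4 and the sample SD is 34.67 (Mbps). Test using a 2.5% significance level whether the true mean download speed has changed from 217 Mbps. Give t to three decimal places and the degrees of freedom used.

t = -0.872, df = 20

H0: μ = 217; H1: μ ≠ 217 (one-sample t-test, two-sided).
t = (x̄ − μ₀)/(s/√n) = (210.4 − 217)/(34.67/√21) = -0.872
df = n − 1 = 20
Two-sided p-value ≈ 0.3934
Since p ≈ 0.3934 > α = 0.025, fail to reject H0; the data do not provide sufficient evidence against H0.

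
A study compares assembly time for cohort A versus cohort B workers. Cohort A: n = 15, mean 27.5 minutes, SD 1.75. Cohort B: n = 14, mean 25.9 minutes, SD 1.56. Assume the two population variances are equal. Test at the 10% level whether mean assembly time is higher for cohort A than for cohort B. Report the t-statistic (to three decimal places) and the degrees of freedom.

Let group 1 = cohort A, group 2 = cohort B. H0: μ_1 = μ_2; H1: μ_1 > μ_2 (two-sample pooled-variance t-test, right-tailed).
s_p² = [(15−1)·1.75² + (14−1)·1.56²]/(15+14−2) = 2.7597
t = (27.5 − 25.9)/√[2.7597·(1/15 + 1/14)] = 2.592
df = n₁ + n₂ − 2 = 27
p-value = P(T ≥ 2.592) ≈ 0.008
Since p ≈ 0.008 < α = 0.1, reject H0; the data support H1.

t = 2.592, df = 27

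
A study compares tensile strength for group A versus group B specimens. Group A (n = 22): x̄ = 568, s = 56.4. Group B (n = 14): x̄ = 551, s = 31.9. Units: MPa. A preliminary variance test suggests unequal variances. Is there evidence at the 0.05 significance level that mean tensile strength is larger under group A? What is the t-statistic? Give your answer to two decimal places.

Let group 1 = group A, group 2 = group B. H0: μ_1 = μ_2; H1: μ_1 > μ_2 (Welch's two-sample t-test, right-tailed).
t = (x̄_1 − x̄_2)/√(s_1²/n_1 + s_2²/n_2) = (568 − 551)/√(56.4²/22 + 31.9²/14) = 1.15
Welch–Satterthwaite df ≈ 33.67
p-value = P(T ≥ 1.15) ≈ 0.128
Since p ≈ 0.128 > α = 0.05, fail to reject H0; the evidence is not statistically significant.

1.15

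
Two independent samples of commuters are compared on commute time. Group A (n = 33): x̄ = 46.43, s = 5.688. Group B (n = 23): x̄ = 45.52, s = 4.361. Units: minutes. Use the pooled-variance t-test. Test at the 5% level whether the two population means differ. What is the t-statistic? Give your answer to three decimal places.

0.646

Let group 1 = group A, group 2 = group B. H0: μ_1 = μ_2; H1: μ_1 ≠ μ_2 (two-sample pooled-variance t-test, two-sided).
s_p² = [(33−1)·5.688² + (23−1)·4.361²]/(33+23−2) = 26.9206
t = (46.43 − 45.52)/√[26.9206·(1/33 + 1/23)] = 0.646
df = n₁ + n₂ − 2 = 54
Two-sided p-value ≈ 0.5212
Since p ≈ 0.5212 > α = 0.05, fail to reject H0; the evidence is not statistically significant.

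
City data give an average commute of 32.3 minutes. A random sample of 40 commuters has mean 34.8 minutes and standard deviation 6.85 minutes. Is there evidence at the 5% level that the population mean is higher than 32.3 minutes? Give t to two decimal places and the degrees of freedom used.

H0: μ = 32.3; H1: μ > 32.3 (one-sample t-test, right-tailed).
t = (x̄ − μ₀)/(s/√n) = (34.8 − 32.3)/(6.85/√40) = 2.31
df = n − 1 = 39
p-value = P(T ≥ 2.31) ≈ 0.0132
Since p ≈ 0.0132 < α = 0.05, reject H0; the data support H1.

t = 2.31, df = 39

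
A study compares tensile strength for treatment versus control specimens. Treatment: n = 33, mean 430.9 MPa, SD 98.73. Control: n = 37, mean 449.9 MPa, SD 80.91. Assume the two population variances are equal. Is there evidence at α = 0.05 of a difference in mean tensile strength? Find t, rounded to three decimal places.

-0.884

Let group 1 = treatment, group 2 = control. H0: μ_1 = μ_2; H1: μ_1 ≠ μ_2 (two-sample pooled-variance t-test, two-sided).
s_p² = [(33−1)·98.73² + (37−1)·80.91²]/(33+37−2) = 8052.87
t = (430.9 − 449.9)/√[8052.87·(1/33 + 1/37)] = -0.884
df = n₁ + n₂ − 2 = 68
Two-sided p-value ≈ 0.3797
Since p ≈ 0.3797 > α = 0.05, fail to reject H0; the evidence is not statistically significant.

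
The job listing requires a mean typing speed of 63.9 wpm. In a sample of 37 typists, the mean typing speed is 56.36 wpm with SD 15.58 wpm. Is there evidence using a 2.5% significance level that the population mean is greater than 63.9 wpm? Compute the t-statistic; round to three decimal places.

H0: μ = 63.9; H1: μ > 63.9 (one-sample t-test, right-tailed).
t = (x̄ − μ₀)/(s/√n) = (56.36 − 63.9)/(15.58/√37) = -2.944
df = n − 1 = 36
p-value = P(T ≥ -2.944) ≈ 0.997
Since p ≈ 0.997 > α = 0.025, fail to reject H0; the evidence is not statistically significant.

-2.944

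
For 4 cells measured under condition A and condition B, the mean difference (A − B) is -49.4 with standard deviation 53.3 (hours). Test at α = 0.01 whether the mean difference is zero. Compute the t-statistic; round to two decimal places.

H0: μ_d = 0; H1: μ_d ≠ 0 (paired t-test on the differences, two-sided).
t = d̄/(s_d/√n) = -49.4/(53.3/√4) = -1.85
df = n − 1 = 3
Two-sided p-value ≈ 0.1608
Since p ≈ 0.1608 > α = 0.01, fail to reject H0; the data do not provide sufficient evidence against H0.

-1.85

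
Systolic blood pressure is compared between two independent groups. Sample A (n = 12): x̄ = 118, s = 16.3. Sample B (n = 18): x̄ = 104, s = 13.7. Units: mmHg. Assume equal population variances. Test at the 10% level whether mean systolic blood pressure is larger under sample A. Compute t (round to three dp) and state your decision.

t = 2.542; reject H0

Let group 1 = sample A, group 2 = sample B. H0: μ_1 = μ_2; H1: μ_1 > μ_2 (two-sample pooled-variance t-test, right-tailed).
s_p² = [(12−1)·16.3² + (18−1)·13.7²]/(12+18−2) = 218.333
t = (118 − 104)/√[218.333·(1/12 + 1/18)] = 2.542
df = n₁ + n₂ − 2 = 28
p-value = P(T ≥ 2.542) ≈ 0.008
Since p ≈ 0.008 < α = 0.1, reject H0; the data support H1.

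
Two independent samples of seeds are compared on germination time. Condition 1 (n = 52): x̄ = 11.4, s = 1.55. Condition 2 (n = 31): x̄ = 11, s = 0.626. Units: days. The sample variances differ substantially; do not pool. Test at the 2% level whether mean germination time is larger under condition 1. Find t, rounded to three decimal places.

Let group 1 = condition 1, group 2 = condition 2. H0: μ_1 = μ_2; H1: μ_1 > μ_2 (Welch's two-sample t-test, right-tailed).
t = (x̄_1 − x̄_2)/√(s_1²/n_1 + s_2²/n_2) = (11.4 − 11)/√(1.55²/52 + 0.626²/31) = 1.649
Welch–Satterthwaite df ≈ 73.39
p-value = P(T ≥ 1.649) ≈ 0.052
Since p ≈ 0.052 > α = 0.02, fail to reject H0; the data do not provide sufficient evidence against H0.

1.649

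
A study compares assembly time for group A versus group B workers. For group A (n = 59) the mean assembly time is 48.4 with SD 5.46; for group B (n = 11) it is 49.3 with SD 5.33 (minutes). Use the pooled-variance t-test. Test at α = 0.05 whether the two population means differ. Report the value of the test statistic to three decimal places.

-0.504

Let group 1 = group A, group 2 = group B. H0: μ_1 = μ_2; H1: μ_1 ≠ μ_2 (two-sample pooled-variance t-test, two-sided).
s_p² = [(59−1)·5.46² + (11−1)·5.33²]/(59+11−2) = 29.6053
t = (48.4 − 49.3)/√[29.6053·(1/59 + 1/11)] = -0.504
df = n₁ + n₂ − 2 = 68
Two-sided p-value ≈ 0.616
Since p ≈ 0.616 > α = 0.05, fail to reject H0; the evidence is not statistically significant.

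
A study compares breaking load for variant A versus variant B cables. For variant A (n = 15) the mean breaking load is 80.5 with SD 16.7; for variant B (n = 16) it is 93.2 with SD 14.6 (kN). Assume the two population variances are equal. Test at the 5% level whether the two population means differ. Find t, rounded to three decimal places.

Let group 1 = variant A, group 2 = variant B. H0: μ_1 = μ_2; H1: μ_1 ≠ μ_2 (two-sample pooled-variance t-test, two-sided).
s_p² = [(15−1)·16.7² + (16−1)·14.6²]/(15+16−2) = 244.892
t = (80.5 − 93.2)/√[244.892·(1/15 + 1/16)] = -2.258
df = n₁ + n₂ − 2 = 29
Two-sided p-value ≈ 0.032
Since p ≈ 0.032 < α = 0.05, reject H0; the evidence is statistically significant.

-2.258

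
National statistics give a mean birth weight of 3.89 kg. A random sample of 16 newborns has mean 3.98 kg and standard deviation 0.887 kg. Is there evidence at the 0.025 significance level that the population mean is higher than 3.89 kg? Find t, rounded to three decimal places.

0.406

H0: μ = 3.89; H1: μ > 3.89 (one-sample t-test, right-tailed).
t = (x̄ − μ₀)/(s/√n) = (3.98 − 3.89)/(0.887/√16) = 0.406
df = n − 1 = 15
p-value = P(T ≥ 0.406) ≈ 0.3453
Since p ≈ 0.3453 > α = 0.025, fail to reject H0; the evidence is not statistically significant.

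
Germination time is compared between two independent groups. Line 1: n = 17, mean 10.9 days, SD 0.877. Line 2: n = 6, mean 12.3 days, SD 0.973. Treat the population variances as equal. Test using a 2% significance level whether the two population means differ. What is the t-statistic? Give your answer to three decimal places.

-3.273

Let group 1 = line 1, group 2 = line 2. H0: μ_1 = μ_2; H1: μ_1 ≠ μ_2 (two-sample pooled-variance t-test, two-sided).
s_p² = [(17−1)·0.877² + (6−1)·0.973²]/(17+6−2) = 0.811415
t = (10.9 − 12.3)/√[0.811415·(1/17 + 1/6)] = -3.273
df = n₁ + n₂ − 2 = 21
Two-sided p-value ≈ 0.0036
Since p ≈ 0.0036 < α = 0.02, reject H0; the data support H1.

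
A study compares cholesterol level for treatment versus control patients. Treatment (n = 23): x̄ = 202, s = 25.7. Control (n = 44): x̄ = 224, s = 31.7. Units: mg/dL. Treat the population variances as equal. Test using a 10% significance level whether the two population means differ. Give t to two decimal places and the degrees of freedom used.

t = -2.87, df = 65

Let group 1 = treatment, group 2 = control. H0: μ_1 = μ_2; H1: μ_1 ≠ μ_2 (two-sample pooled-variance t-test, two-sided).
s_p² = [(23−1)·25.7² + (44−1)·31.7²]/(23+44−2) = 888.324
t = (202 − 224)/√[888.324·(1/23 + 1/44)] = -2.87
df = n₁ + n₂ − 2 = 65
Two-sided p-value ≈ 0.006
Since p ≈ 0.006 < α = 0.1, reject H0; the evidence is statistically significant.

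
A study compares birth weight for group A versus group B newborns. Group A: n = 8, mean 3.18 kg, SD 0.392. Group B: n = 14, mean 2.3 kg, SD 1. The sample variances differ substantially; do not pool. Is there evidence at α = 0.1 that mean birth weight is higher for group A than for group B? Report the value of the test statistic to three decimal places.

2.923

Let group 1 = group A, group 2 = group B. H0: μ_1 = μ_2; H1: μ_1 > μ_2 (Welch's two-sample t-test, right-tailed).
t = (x̄_1 − x̄_2)/√(s_1²/n_1 + s_2²/n_2) = (3.18 − 2.3)/√(0.392²/8 + 1²/14) = 2.923
Welch–Satterthwaite df ≈ 18.45
p-value = P(T ≥ 2.923) ≈ 0.004
Since p ≈ 0.004 < α = 0.1, reject H0; the data support H1.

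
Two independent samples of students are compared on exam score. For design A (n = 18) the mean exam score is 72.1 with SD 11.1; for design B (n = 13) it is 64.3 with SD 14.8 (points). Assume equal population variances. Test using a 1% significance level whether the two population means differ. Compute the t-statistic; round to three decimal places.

Let group 1 = design A, group 2 = design B. H0: μ_1 = μ_2; H1: μ_1 ≠ μ_2 (two-sample pooled-variance t-test, two-sided).
s_p² = [(18−1)·11.1² + (13−1)·14.8²]/(18+13−2) = 162.864
t = (72.1 − 64.3)/√[162.864·(1/18 + 1/13)] = 1.679
df = n₁ + n₂ − 2 = 29
Two-sided p-value ≈ 0.104
Since p ≈ 0.104 > α = 0.01, fail to reject H0; the data do not provide sufficient evidence against H0.

1.679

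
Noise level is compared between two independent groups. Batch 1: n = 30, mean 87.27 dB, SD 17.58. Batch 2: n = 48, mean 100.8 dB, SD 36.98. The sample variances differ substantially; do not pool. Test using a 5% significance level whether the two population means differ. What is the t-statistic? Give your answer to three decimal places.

-2.172

Let group 1 = batch 1, group 2 = batch 2. H0: μ_1 = μ_2; H1: μ_1 ≠ μ_2 (Welch's two-sample t-test, two-sided).
t = (x̄_1 − x̄_2)/√(s_1²/n_1 + s_2²/n_2) = (87.27 − 100.8)/√(17.58²/30 + 36.98²/48) = -2.172
Welch–Satterthwaite df ≈ 71.90
Two-sided p-value ≈ 0.033
Since p ≈ 0.033 < α = 0.05, reject H0; the evidence is statistically significant.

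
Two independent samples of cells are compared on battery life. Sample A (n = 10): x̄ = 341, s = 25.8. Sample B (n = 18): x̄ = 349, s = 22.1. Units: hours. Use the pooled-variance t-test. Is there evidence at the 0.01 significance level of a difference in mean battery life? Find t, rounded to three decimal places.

-0.865

Let group 1 = sample A, group 2 = sample B. H0: μ_1 = μ_2; H1: μ_1 ≠ μ_2 (two-sample pooled-variance t-test, two-sided).
s_p² = [(10−1)·25.8² + (18−1)·22.1²]/(10+18−2) = 549.759
t = (341 − 349)/√[549.759·(1/10 + 1/18)] = -0.865
df = n₁ + n₂ − 2 = 26
Two-sided p-value ≈ 0.395
Since p ≈ 0.395 > α = 0.01, fail to reject H0; the data do not provide sufficient evidence against H0.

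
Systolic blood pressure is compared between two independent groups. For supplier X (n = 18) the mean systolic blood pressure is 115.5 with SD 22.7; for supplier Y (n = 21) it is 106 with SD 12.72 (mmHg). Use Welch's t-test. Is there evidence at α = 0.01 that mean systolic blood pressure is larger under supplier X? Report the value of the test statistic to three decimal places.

1.576

Let group 1 = supplier X, group 2 = supplier Y. H0: μ_1 = μ_2; H1: μ_1 > μ_2 (Welch's two-sample t-test, right-tailed).
t = (x̄_1 − x̄_2)/√(s_1²/n_1 + s_2²/n_2) = (115.5 − 106)/√(22.7²/18 + 12.72²/21) = 1.576
Welch–Satterthwaite df ≈ 25.79
p-value = P(T ≥ 1.576) ≈ 0.0636
Since p ≈ 0.0636 > α = 0.01, fail to reject H0; the evidence is not statistically significant.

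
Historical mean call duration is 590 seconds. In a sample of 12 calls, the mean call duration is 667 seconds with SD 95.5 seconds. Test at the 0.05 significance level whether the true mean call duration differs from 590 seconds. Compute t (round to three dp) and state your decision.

H0: μ = 590; H1: μ ≠ 590 (one-sample t-test, two-sided).
t = (x̄ − μ₀)/(s/√n) = (667 − 590)/(95.5/√12) = 2.793
df = n − 1 = 11
Two-sided p-value ≈ 0.017
Since p ≈ 0.017 < α = 0.05, reject H0; the data support H1.

t = 2.793; reject H0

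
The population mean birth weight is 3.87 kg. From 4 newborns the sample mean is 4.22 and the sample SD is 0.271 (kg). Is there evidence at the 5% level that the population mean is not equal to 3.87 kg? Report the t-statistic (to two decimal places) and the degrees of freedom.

H0: μ = 3.87; H1: μ ≠ 3.87 (one-sample t-test, two-sided).
t = (x̄ − μ₀)/(s/√n) = (4.22 − 3.87)/(0.271/√4) = 2.58
df = n − 1 = 3
Two-sided p-value ≈ 0.0816
Since p ≈ 0.0816 > α = 0.05, fail to reject H0; the evidence is not statistically significant.

t = 2.58, df = 3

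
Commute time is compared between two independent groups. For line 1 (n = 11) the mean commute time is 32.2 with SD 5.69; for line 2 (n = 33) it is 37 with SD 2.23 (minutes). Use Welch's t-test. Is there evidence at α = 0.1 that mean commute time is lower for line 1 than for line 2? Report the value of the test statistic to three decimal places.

Let group 1 = line 1, group 2 = line 2. H0: μ_1 = μ_2; H1: μ_1 < μ_2 (Welch's two-sample t-test, left-tailed).
t = (x̄_1 − x̄_2)/√(s_1²/n_1 + s_2²/n_2) = (32.2 − 37)/√(5.69²/11 + 2.23²/33) = -2.729
Welch–Satterthwaite df ≈ 11.04
p-value = P(T ≤ -2.729) ≈ 0.010
Since p ≈ 0.010 < α = 0.1, reject H0; the data support H1.

-2.729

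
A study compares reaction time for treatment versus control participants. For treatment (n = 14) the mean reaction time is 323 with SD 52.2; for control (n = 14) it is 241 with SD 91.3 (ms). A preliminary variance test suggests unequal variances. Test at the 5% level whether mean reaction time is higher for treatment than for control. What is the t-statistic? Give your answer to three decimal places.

Let group 1 = treatment, group 2 = control. H0: μ_1 = μ_2; H1: μ_1 > μ_2 (Welch's two-sample t-test, right-tailed).
t = (x̄_1 − x̄_2)/√(s_1²/n_1 + s_2²/n_2) = (323 − 241)/√(52.2²/14 + 91.3²/14) = 2.917
Welch–Satterthwaite df ≈ 20.68
p-value = P(T ≥ 2.917) ≈ 0.0042
Since p ≈ 0.0042 < α = 0.05, reject H0; the evidence is statistically significant.

2.917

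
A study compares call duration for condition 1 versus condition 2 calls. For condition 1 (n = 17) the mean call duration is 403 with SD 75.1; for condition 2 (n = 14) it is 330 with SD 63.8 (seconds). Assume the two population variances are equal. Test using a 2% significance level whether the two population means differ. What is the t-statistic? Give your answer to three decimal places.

2.879

Let group 1 = condition 1, group 2 = condition 2. H0: μ_1 = μ_2; H1: μ_1 ≠ μ_2 (two-sample pooled-variance t-test, two-sided).
s_p² = [(17−1)·75.1² + (14−1)·63.8²]/(17+14−2) = 4936.41
t = (403 − 330)/√[4936.41·(1/17 + 1/14)] = 2.879
df = n₁ + n₂ − 2 = 29
Two-sided p-value ≈ 0.0074
Since p ≈ 0.0074 < α = 0.02, reject H0; the data support H1.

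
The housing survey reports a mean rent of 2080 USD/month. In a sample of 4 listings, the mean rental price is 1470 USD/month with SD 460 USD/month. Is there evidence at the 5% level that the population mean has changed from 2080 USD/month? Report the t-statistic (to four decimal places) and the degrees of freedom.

t = -2.6522, df = 3

H0: μ = 2080; H1: μ ≠ 2080 (one-sample t-test, two-sided).
t = (x̄ − μ₀)/(s/√n) = (1470 − 2080)/(460/√4) = -2.6522
df = n − 1 = 3
Two-sided p-value ≈ 0.0769
Since p ≈ 0.0769 > α = 0.05, fail to reject H0; the data do not provide sufficient evidence against H0.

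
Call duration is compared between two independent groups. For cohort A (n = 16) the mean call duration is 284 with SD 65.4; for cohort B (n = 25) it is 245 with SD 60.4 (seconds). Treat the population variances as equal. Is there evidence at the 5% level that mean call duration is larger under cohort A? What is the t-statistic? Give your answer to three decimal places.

Let group 1 = cohort A, group 2 = cohort B. H0: μ_1 = μ_2; H1: μ_1 > μ_2 (two-sample pooled-variance t-test, right-tailed).
s_p² = [(16−1)·65.4² + (25−1)·60.4²]/(16+25−2) = 3890.08
t = (284 − 245)/√[3890.08·(1/16 + 1/25)] = 1.953
df = n₁ + n₂ − 2 = 39
p-value = P(T ≥ 1.953) ≈ 0.029
Since p ≈ 0.029 < α = 0.05, reject H0; the data support H1.

1.953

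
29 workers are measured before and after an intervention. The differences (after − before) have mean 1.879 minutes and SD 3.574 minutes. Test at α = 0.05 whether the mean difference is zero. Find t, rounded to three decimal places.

2.831

H0: μ_d = 0; H1: μ_d ≠ 0 (paired t-test on the differences, two-sided).
t = d̄/(s_d/√n) = 1.879/(3.574/√29) = 2.831
df = n − 1 = 28
Two-sided p-value ≈ 0.0085
Since p ≈ 0.0085 < α = 0.05, reject H0; the evidence is statistically significant.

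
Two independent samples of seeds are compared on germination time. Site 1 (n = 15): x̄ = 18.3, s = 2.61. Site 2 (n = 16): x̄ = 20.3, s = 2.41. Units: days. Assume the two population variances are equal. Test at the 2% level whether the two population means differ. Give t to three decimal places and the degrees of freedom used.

t = -2.218, df = 29

Let group 1 = site 1, group 2 = site 2. H0: μ_1 = μ_2; H1: μ_1 ≠ μ_2 (two-sample pooled-variance t-test, two-sided).
s_p² = [(15−1)·2.61² + (16−1)·2.41²]/(15+16−2) = 6.29279
t = (18.3 − 20.3)/√[6.29279·(1/15 + 1/16)] = -2.218
df = n₁ + n₂ − 2 = 29
Two-sided p-value ≈ 0.0345
Since p ≈ 0.0345 > α = 0.02, fail to reject H0; the data do not provide sufficient evidence against H0.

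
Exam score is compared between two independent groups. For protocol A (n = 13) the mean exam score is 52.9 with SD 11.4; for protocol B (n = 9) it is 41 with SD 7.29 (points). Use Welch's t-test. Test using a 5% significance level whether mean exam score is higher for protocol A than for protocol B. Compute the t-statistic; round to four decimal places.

Let group 1 = protocol A, group 2 = protocol B. H0: μ_1 = μ_2; H1: μ_1 > μ_2 (Welch's two-sample t-test, right-tailed).
t = (x̄_1 − x̄_2)/√(s_1²/n_1 + s_2²/n_2) = (52.9 − 41)/√(11.4²/13 + 7.29²/9) = 2.9842
Welch–Satterthwaite df ≈ 19.93
p-value = P(T ≥ 2.9842) ≈ 0.004
Since p ≈ 0.004 < α = 0.05, reject H0; the evidence is statistically significant.

2.9842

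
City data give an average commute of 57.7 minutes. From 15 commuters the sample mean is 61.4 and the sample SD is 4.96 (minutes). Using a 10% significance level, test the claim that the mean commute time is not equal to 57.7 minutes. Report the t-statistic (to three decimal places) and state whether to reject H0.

H0: μ = 57.7; H1: μ ≠ 57.7 (one-sample t-test, two-sided).
t = (x̄ − μ₀)/(s/√n) = (61.4 − 57.7)/(4.96/√15) = 2.889
df = n − 1 = 14
Two-sided p-value ≈ 0.012
Since p ≈ 0.012 < α = 0.1, reject H0; the data support H1.

t = 2.889; reject H0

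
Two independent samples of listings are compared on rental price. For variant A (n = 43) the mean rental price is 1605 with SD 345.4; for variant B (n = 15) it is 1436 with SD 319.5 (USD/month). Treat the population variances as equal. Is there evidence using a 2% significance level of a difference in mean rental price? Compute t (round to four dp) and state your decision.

Let group 1 = variant A, group 2 = variant B. H0: μ_1 = μ_2; H1: μ_1 ≠ μ_2 (two-sample pooled-variance t-test, two-sided).
s_p² = [(43−1)·345.4² + (15−1)·319.5²]/(43+15−2) = 114996
t = (1605 − 1436)/√[114996·(1/43 + 1/15)] = 1.6619
df = n₁ + n₂ − 2 = 56
Two-sided p-value ≈ 0.1021
Since p ≈ 0.1021 > α = 0.02, fail to reject H0; the evidence is not statistically significant.

t = 1.6619; fail to reject H0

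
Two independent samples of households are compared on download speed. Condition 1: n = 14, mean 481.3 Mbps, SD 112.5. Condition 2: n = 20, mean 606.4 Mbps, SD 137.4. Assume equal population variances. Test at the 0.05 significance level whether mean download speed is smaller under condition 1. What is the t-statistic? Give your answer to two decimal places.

Let group 1 = condition 1, group 2 = condition 2. H0: μ_1 = μ_2; H1: μ_1 < μ_2 (two-sample pooled-variance t-test, left-tailed).
s_p² = [(14−1)·112.5² + (20−1)·137.4²]/(14+20−2) = 16350.9
t = (481.3 − 606.4)/√[16350.9·(1/14 + 1/20)] = -2.81
df = n₁ + n₂ − 2 = 32
p-value = P(T ≤ -2.81) ≈ 0.004
Since p ≈ 0.004 < α = 0.05, reject H0; the data support H1.

-2.81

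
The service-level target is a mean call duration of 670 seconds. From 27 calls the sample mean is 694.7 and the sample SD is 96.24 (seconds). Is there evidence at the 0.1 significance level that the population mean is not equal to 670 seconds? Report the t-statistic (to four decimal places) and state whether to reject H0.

t = 1.3336; fail to reject H0

H0: μ = 670; H1: μ ≠ 670 (one-sample t-test, two-sided).
t = (x̄ − μ₀)/(s/√n) = (694.7 − 670)/(96.24/√27) = 1.3336
df = n − 1 = 26
Two-sided p-value ≈ 0.194
Since p ≈ 0.194 > α = 0.1, fail to reject H0; the data do not provide sufficient evidence against H0.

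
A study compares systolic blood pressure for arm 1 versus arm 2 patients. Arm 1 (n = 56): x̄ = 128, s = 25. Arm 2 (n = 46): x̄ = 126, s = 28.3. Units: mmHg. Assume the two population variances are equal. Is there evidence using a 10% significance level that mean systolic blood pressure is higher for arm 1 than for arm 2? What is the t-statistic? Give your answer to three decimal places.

0.379

Let group 1 = arm 1, group 2 = arm 2. H0: μ_1 = μ_2; H1: μ_1 > μ_2 (two-sample pooled-variance t-test, right-tailed).
s_p² = [(56−1)·25² + (46−1)·28.3²]/(56+46−2) = 704.151
t = (128 − 126)/√[704.151·(1/56 + 1/46)] = 0.379
df = n₁ + n₂ − 2 = 100
p-value = P(T ≥ 0.379) ≈ 0.3528
Since p ≈ 0.3528 > α = 0.1, fail to reject H0; the data do not provide sufficient evidence against H0.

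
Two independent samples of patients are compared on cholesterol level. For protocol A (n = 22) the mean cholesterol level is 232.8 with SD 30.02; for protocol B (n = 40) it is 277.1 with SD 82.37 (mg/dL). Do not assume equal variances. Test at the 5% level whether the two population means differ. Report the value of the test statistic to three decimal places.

Let group 1 = protocol A, group 2 = protocol B. H0: μ_1 = μ_2; H1: μ_1 ≠ μ_2 (Welch's two-sample t-test, two-sided).
t = (x̄_1 − x̄_2)/√(s_1²/n_1 + s_2²/n_2) = (232.8 − 277.1)/√(30.02²/22 + 82.37²/40) = -3.053
Welch–Satterthwaite df ≈ 54.24
Two-sided p-value ≈ 0.004
Since p ≈ 0.004 < α = 0.05, reject H0; the data support H1.

-3.053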